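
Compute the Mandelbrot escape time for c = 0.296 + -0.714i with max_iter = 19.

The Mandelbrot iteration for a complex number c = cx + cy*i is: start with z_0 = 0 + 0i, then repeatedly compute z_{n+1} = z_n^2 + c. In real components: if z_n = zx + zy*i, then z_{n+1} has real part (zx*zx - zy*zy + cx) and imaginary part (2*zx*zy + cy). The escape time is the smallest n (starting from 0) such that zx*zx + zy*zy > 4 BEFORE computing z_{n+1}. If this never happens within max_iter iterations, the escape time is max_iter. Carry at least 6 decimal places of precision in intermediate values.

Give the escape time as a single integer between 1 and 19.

z_0 = 0 + 0i, c = 0.2960 + -0.7140i
Iter 1: z = 0.2960 + -0.7140i, |z|^2 = 0.5974
Iter 2: z = -0.1262 + -1.1367i, |z|^2 = 1.3080
Iter 3: z = -0.9801 + -0.4271i, |z|^2 = 1.1431
Iter 4: z = 1.0742 + 0.1233i, |z|^2 = 1.1692
Iter 5: z = 1.4347 + -0.4490i, |z|^2 = 2.2601
Iter 6: z = 2.1528 + -2.0025i, |z|^2 = 8.6448
Escaped at iteration 6

Answer: 6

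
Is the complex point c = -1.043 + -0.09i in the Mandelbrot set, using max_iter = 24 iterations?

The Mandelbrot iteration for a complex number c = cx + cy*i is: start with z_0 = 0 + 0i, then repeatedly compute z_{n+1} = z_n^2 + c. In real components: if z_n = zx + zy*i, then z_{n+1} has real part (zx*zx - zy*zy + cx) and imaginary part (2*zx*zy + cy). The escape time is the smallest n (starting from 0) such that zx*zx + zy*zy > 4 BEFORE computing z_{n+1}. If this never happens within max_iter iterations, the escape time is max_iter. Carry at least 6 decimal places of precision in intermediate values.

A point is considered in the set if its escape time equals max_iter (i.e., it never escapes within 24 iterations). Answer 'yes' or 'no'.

Answer: yes

Derivation:
z_0 = 0 + 0i, c = -1.0430 + -0.0900i
Iter 1: z = -1.0430 + -0.0900i, |z|^2 = 1.0959
Iter 2: z = 0.0367 + 0.0977i, |z|^2 = 0.0109
Iter 3: z = -1.0512 + -0.0828i, |z|^2 = 1.1119
Iter 4: z = 0.0552 + 0.0841i, |z|^2 = 0.0101
Iter 5: z = -1.0470 + -0.0807i, |z|^2 = 1.1028
Iter 6: z = 0.0468 + 0.0790i, |z|^2 = 0.0084
Iter 7: z = -1.0471 + -0.0826i, |z|^2 = 1.1032
Iter 8: z = 0.0465 + 0.0830i, |z|^2 = 0.0091
Iter 9: z = -1.0477 + -0.0823i, |z|^2 = 1.1045
Iter 10: z = 0.0480 + 0.0824i, |z|^2 = 0.0091
Iter 11: z = -1.0475 + -0.0821i, |z|^2 = 1.1040
Iter 12: z = 0.0475 + 0.0820i, |z|^2 = 0.0090
Iter 13: z = -1.0475 + -0.0822i, |z|^2 = 1.1039
Iter 14: z = 0.0474 + 0.0822i, |z|^2 = 0.0090
Iter 15: z = -1.0475 + -0.0822i, |z|^2 = 1.1040
Iter 16: z = 0.0475 + 0.0822i, |z|^2 = 0.0090
Iter 17: z = -1.0475 + -0.0822i, |z|^2 = 1.1040
Iter 18: z = 0.0475 + 0.0822i, |z|^2 = 0.0090
Iter 19: z = -1.0475 + -0.0822i, |z|^2 = 1.1040
Iter 20: z = 0.0475 + 0.0822i, |z|^2 = 0.0090
Iter 21: z = -1.0475 + -0.0822i, |z|^2 = 1.1040
Iter 22: z = 0.0475 + 0.0822i, |z|^2 = 0.0090
Iter 23: z = -1.0475 + -0.0822i, |z|^2 = 1.1040
Did not escape in 24 iterations → in set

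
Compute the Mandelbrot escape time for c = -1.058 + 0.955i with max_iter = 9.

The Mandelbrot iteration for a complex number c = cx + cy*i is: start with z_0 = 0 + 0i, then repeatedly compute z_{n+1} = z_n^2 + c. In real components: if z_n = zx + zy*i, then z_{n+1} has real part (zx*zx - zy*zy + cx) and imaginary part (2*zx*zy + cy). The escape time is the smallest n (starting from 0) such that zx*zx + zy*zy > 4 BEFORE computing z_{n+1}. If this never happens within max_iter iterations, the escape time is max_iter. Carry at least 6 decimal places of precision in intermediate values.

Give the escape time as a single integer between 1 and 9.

Answer: 3

Derivation:
z_0 = 0 + 0i, c = -1.0580 + 0.9550i
Iter 1: z = -1.0580 + 0.9550i, |z|^2 = 2.0314
Iter 2: z = -0.8507 + -1.0658i, |z|^2 = 1.8595
Iter 3: z = -1.4703 + 2.7682i, |z|^2 = 9.8248
Escaped at iteration 3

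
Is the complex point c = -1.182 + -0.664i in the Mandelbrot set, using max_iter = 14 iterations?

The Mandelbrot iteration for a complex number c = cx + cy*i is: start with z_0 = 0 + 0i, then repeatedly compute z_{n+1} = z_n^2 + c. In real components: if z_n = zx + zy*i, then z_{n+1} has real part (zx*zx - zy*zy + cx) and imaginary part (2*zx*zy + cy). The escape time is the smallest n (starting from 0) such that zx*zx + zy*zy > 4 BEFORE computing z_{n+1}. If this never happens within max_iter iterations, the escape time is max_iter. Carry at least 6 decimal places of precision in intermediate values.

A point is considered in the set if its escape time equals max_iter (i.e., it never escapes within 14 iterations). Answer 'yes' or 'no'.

z_0 = 0 + 0i, c = -1.1820 + -0.6640i
Iter 1: z = -1.1820 + -0.6640i, |z|^2 = 1.8380
Iter 2: z = -0.2258 + 0.9057i, |z|^2 = 0.8713
Iter 3: z = -1.9513 + -1.0730i, |z|^2 = 4.9589
Escaped at iteration 3

Answer: no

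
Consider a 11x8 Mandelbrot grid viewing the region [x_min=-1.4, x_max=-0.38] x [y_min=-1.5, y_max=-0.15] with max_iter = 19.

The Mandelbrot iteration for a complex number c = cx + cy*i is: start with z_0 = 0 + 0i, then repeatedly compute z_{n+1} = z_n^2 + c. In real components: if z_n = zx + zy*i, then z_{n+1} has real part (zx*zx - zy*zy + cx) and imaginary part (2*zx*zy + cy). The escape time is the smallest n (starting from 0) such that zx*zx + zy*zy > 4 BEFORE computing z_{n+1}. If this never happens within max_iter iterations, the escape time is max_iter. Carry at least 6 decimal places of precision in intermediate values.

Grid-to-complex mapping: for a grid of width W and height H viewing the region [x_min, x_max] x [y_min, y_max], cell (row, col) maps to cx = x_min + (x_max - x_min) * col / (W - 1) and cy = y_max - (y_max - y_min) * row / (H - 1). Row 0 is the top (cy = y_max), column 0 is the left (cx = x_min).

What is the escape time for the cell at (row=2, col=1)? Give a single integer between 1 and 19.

Answer: 3

Derivation:
z_0 = 0 + 0i, c = -1.2980 + -0.5357i
Iter 1: z = -1.2980 + -0.5357i, |z|^2 = 1.9718
Iter 2: z = 0.0998 + 0.8550i, |z|^2 = 0.7410
Iter 3: z = -2.0191 + -0.3650i, |z|^2 = 4.2099
Escaped at iteration 3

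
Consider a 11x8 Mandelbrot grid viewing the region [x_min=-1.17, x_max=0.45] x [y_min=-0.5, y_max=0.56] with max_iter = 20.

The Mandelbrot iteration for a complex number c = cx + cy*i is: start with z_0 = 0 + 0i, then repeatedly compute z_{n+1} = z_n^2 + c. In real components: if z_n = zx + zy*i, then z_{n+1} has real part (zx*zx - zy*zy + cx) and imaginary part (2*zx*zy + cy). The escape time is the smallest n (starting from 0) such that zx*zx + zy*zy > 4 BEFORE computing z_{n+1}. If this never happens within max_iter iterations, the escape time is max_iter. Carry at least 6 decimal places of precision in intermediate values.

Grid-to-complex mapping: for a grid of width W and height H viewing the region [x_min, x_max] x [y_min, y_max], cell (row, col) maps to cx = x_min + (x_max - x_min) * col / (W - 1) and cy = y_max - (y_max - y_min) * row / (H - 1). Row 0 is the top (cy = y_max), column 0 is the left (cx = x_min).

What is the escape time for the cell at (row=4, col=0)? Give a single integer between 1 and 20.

z_0 = 0 + 0i, c = -1.1700 + -0.0457i
Iter 1: z = -1.1700 + -0.0457i, |z|^2 = 1.3710
Iter 2: z = 0.1968 + 0.0613i, |z|^2 = 0.0425
Iter 3: z = -1.1350 + -0.0216i, |z|^2 = 1.2887
Iter 4: z = 0.1178 + 0.0033i, |z|^2 = 0.0139
Iter 5: z = -1.1561 + -0.0449i, |z|^2 = 1.3387
Iter 6: z = 0.1646 + 0.0582i, |z|^2 = 0.0305
Iter 7: z = -1.1463 + -0.0266i, |z|^2 = 1.3147
Iter 8: z = 0.1433 + 0.0152i, |z|^2 = 0.0208
Iter 9: z = -1.1497 + -0.0414i, |z|^2 = 1.3235
Iter 10: z = 0.1501 + 0.0494i, |z|^2 = 0.0250
Iter 11: z = -1.1499 + -0.0309i, |z|^2 = 1.3232
Iter 12: z = 0.1513 + 0.0253i, |z|^2 = 0.0235
Iter 13: z = -1.1477 + -0.0381i, |z|^2 = 1.3188
Iter 14: z = 0.1459 + 0.0416i, |z|^2 = 0.0230
Iter 15: z = -1.1505 + -0.0336i, |z|^2 = 1.3247
Iter 16: z = 0.1524 + 0.0315i, |z|^2 = 0.0242
Iter 17: z = -1.1478 + -0.0361i, |z|^2 = 1.3187
Iter 18: z = 0.1460 + 0.0372i, |z|^2 = 0.0227
Iter 19: z = -1.1501 + -0.0349i, |z|^2 = 1.3238

Answer: 20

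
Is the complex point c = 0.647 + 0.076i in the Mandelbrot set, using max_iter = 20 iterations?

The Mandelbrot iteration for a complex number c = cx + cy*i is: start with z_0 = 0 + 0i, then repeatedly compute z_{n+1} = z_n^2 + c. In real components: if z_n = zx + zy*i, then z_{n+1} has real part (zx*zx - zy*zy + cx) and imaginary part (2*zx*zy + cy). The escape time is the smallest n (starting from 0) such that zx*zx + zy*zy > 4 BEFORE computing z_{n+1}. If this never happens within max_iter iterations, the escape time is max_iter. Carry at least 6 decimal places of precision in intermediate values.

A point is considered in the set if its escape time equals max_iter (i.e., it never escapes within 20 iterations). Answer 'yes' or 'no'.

Answer: no

Derivation:
z_0 = 0 + 0i, c = 0.6470 + 0.0760i
Iter 1: z = 0.6470 + 0.0760i, |z|^2 = 0.4244
Iter 2: z = 1.0598 + 0.1743i, |z|^2 = 1.1536
Iter 3: z = 1.7399 + 0.4456i, |z|^2 = 3.2256
Iter 4: z = 3.4756 + 1.6264i, |z|^2 = 14.7247
Escaped at iteration 4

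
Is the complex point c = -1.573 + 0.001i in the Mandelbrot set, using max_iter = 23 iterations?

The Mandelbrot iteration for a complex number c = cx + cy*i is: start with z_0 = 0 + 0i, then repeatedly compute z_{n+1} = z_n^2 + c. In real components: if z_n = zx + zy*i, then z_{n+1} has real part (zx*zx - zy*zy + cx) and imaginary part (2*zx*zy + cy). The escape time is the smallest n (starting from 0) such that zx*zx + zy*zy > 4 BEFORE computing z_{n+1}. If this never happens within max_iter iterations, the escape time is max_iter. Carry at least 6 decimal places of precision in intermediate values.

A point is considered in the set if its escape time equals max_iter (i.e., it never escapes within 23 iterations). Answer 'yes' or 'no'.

z_0 = 0 + 0i, c = -1.5730 + 0.0010i
Iter 1: z = -1.5730 + 0.0010i, |z|^2 = 2.4743
Iter 2: z = 0.9013 + -0.0021i, |z|^2 = 0.8124
Iter 3: z = -0.7606 + -0.0029i, |z|^2 = 0.5785
Iter 4: z = -0.9945 + 0.0054i, |z|^2 = 0.9890
Iter 5: z = -0.5840 + -0.0097i, |z|^2 = 0.3412
Iter 6: z = -1.2320 + 0.0123i, |z|^2 = 1.5179
Iter 7: z = -0.0554 + -0.0293i, |z|^2 = 0.0039
Iter 8: z = -1.5708 + 0.0042i, |z|^2 = 2.4674
Iter 9: z = 0.8944 + -0.0123i, |z|^2 = 0.8001
Iter 10: z = -0.7733 + -0.0211i, |z|^2 = 0.5984
Iter 11: z = -0.9755 + 0.0336i, |z|^2 = 0.9528
Iter 12: z = -0.6225 + -0.0645i, |z|^2 = 0.3916
Iter 13: z = -1.1897 + 0.0813i, |z|^2 = 1.4220
Iter 14: z = -0.1643 + -0.1924i, |z|^2 = 0.0640
Iter 15: z = -1.5830 + 0.0642i, |z|^2 = 2.5101
Iter 16: z = 0.9289 + -0.2023i, |z|^2 = 0.9037
Iter 17: z = -0.7511 + -0.3748i, |z|^2 = 0.7046
Iter 18: z = -1.1493 + 0.5640i, |z|^2 = 1.6389
Iter 19: z = -0.5702 + -1.2953i, |z|^2 = 2.0029
Iter 20: z = -2.9256 + 1.4782i, |z|^2 = 10.7444
Escaped at iteration 20

Answer: no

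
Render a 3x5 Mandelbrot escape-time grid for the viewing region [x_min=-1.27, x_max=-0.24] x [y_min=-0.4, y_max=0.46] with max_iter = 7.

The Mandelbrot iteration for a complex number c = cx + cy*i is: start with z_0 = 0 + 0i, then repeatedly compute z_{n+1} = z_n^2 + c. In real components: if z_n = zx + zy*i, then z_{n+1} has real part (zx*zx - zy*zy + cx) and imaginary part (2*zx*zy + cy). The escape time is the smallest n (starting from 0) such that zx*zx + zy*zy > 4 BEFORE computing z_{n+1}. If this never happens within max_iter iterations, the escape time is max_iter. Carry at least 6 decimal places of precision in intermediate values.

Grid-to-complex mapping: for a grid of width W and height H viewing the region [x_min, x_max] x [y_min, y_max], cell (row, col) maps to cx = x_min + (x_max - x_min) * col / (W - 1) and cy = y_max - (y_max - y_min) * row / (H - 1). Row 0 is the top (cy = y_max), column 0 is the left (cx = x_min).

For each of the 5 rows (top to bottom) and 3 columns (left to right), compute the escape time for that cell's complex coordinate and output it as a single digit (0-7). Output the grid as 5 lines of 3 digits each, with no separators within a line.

Answer: 677
777
777
777
777

Derivation:
(row=0, col=0): c = -1.2700 + 0.4600i → escape time 6
(row=0, col=1): c = -0.7550 + 0.4600i → escape time 7
(row=0, col=2): c = -0.2400 + 0.4600i → escape time 7
(row=1, col=0): c = -1.2700 + 0.2450i → escape time 7
(row=1, col=1): c = -0.7550 + 0.2450i → escape time 7
(row=1, col=2): c = -0.2400 + 0.2450i → escape time 7
(row=2, col=0): c = -1.2700 + 0.0300i → escape time 7
(row=2, col=1): c = -0.7550 + 0.0300i → escape time 7
(row=2, col=2): c = -0.2400 + 0.0300i → escape time 7
(row=3, col=0): c = -1.2700 + -0.1850i → escape time 7
(row=3, col=1): c = -0.7550 + -0.1850i → escape time 7
(row=3, col=2): c = -0.2400 + -0.1850i → escape time 7
(row=4, col=0): c = -1.2700 + -0.4000i → escape time 7
(row=4, col=1): c = -0.7550 + -0.4000i → escape time 7
(row=4, col=2): c = -0.2400 + -0.4000i → escape time 7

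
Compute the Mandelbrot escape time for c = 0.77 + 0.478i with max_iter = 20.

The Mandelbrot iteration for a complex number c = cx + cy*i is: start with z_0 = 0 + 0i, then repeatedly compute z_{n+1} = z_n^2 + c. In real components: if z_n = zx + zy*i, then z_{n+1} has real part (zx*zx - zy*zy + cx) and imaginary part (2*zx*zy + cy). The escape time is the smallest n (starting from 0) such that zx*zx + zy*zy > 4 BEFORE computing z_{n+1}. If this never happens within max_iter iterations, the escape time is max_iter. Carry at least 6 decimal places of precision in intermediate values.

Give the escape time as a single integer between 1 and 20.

z_0 = 0 + 0i, c = 0.7700 + 0.4780i
Iter 1: z = 0.7700 + 0.4780i, |z|^2 = 0.8214
Iter 2: z = 1.1344 + 1.2141i, |z|^2 = 2.7610
Iter 3: z = 0.5828 + 3.2326i, |z|^2 = 10.7896
Escaped at iteration 3

Answer: 3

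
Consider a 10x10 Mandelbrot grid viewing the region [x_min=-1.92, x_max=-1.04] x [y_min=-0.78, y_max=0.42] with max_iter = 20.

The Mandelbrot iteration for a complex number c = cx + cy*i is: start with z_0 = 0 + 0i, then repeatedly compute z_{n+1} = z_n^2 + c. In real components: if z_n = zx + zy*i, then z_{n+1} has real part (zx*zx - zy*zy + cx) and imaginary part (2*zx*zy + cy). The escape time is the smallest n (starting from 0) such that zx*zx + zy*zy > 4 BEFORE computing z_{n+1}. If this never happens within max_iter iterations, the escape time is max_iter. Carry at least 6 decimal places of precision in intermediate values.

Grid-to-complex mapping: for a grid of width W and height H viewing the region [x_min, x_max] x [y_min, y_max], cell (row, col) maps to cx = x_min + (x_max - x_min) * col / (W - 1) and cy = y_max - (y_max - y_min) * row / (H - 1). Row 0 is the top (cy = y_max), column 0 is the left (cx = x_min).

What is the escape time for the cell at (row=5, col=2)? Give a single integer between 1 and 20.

Answer: 4

Derivation:
z_0 = 0 + 0i, c = -1.7244 + -0.2467i
Iter 1: z = -1.7244 + -0.2467i, |z|^2 = 3.0346
Iter 2: z = 1.1884 + 0.6041i, |z|^2 = 1.7772
Iter 3: z = -0.6770 + 1.1891i, |z|^2 = 1.8722
Iter 4: z = -2.6801 + -1.8567i, |z|^2 = 10.6299
Escaped at iteration 4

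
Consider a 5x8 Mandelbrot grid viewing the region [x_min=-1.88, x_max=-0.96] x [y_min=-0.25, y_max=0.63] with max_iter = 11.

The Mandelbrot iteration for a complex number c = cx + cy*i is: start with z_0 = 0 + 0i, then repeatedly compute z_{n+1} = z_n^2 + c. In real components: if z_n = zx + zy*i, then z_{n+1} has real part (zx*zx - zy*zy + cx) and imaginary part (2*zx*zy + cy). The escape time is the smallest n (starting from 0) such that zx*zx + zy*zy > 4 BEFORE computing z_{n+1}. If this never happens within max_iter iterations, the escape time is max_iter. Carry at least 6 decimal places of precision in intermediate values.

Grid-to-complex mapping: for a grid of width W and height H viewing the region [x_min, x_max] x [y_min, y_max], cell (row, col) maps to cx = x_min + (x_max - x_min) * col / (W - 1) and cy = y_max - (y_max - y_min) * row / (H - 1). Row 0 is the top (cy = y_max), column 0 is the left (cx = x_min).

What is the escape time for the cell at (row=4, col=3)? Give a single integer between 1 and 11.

z_0 = 0 + 0i, c = -1.1900 + 0.1271i
Iter 1: z = -1.1900 + 0.1271i, |z|^2 = 1.4323
Iter 2: z = 0.2099 + -0.1755i, |z|^2 = 0.0749
Iter 3: z = -1.1767 + 0.0535i, |z|^2 = 1.3875
Iter 4: z = 0.1918 + 0.0013i, |z|^2 = 0.0368
Iter 5: z = -1.1532 + 0.1276i, |z|^2 = 1.3462
Iter 6: z = 0.1236 + -0.1673i, |z|^2 = 0.0433
Iter 7: z = -1.2027 + 0.0858i, |z|^2 = 1.4538
Iter 8: z = 0.2491 + -0.0792i, |z|^2 = 0.0683
Iter 9: z = -1.1342 + 0.0877i, |z|^2 = 1.2941
Iter 10: z = 0.0888 + -0.0717i, |z|^2 = 0.0130

Answer: 11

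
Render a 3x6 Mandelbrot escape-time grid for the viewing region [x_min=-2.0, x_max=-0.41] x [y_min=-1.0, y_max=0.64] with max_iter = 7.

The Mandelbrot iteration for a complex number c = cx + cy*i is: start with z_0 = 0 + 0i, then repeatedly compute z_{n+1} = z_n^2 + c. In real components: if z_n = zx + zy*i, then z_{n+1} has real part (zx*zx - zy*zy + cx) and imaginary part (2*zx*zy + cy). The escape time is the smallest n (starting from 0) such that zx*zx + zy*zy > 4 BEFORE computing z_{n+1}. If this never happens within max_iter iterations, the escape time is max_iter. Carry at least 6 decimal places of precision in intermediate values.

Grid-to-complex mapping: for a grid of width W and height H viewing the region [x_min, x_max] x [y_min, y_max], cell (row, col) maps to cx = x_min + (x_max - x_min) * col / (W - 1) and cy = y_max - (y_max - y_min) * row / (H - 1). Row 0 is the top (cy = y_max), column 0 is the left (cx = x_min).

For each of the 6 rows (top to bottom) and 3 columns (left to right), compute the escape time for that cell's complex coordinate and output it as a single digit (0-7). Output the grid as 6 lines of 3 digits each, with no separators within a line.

(row=0, col=0): c = -2.0000 + 0.6400i → escape time 1
(row=0, col=1): c = -1.2050 + 0.6400i → escape time 3
(row=0, col=2): c = -0.4100 + 0.6400i → escape time 7
(row=1, col=0): c = -2.0000 + 0.3120i → escape time 1
(row=1, col=1): c = -1.2050 + 0.3120i → escape time 7
(row=1, col=2): c = -0.4100 + 0.3120i → escape time 7
(row=2, col=0): c = -2.0000 + -0.0160i → escape time 1
(row=2, col=1): c = -1.2050 + -0.0160i → escape time 7
(row=2, col=2): c = -0.4100 + -0.0160i → escape time 7
(row=3, col=0): c = -2.0000 + -0.3440i → escape time 1
(row=3, col=1): c = -1.2050 + -0.3440i → escape time 7
(row=3, col=2): c = -0.4100 + -0.3440i → escape time 7
(row=4, col=0): c = -2.0000 + -0.6720i → escape time 1
(row=4, col=1): c = -1.2050 + -0.6720i → escape time 3
(row=4, col=2): c = -0.4100 + -0.6720i → escape time 7
(row=5, col=0): c = -2.0000 + -1.0000i → escape time 1
(row=5, col=1): c = -1.2050 + -1.0000i → escape time 3
(row=5, col=2): c = -0.4100 + -1.0000i → escape time 4

Answer: 137
177
177
177
137
134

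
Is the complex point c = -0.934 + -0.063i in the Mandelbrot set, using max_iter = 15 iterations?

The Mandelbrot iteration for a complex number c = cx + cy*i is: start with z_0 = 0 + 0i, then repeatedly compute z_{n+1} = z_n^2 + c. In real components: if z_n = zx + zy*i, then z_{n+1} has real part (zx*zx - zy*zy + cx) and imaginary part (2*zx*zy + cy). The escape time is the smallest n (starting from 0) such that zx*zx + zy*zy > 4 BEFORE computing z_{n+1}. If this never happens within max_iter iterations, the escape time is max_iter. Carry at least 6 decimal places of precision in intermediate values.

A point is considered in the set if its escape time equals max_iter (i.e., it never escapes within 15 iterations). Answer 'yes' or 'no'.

z_0 = 0 + 0i, c = -0.9340 + -0.0630i
Iter 1: z = -0.9340 + -0.0630i, |z|^2 = 0.8763
Iter 2: z = -0.0656 + 0.0547i, |z|^2 = 0.0073
Iter 3: z = -0.9327 + -0.0702i, |z|^2 = 0.8748
Iter 4: z = -0.0690 + 0.0679i, |z|^2 = 0.0094
Iter 5: z = -0.9338 + -0.0724i, |z|^2 = 0.8773
Iter 6: z = -0.0672 + 0.0722i, |z|^2 = 0.0097
Iter 7: z = -0.9347 + -0.0727i, |z|^2 = 0.8789
Iter 8: z = -0.0656 + 0.0729i, |z|^2 = 0.0096
Iter 9: z = -0.9350 + -0.0726i, |z|^2 = 0.8795
Iter 10: z = -0.0650 + 0.0727i, |z|^2 = 0.0095
Iter 11: z = -0.9351 + -0.0725i, |z|^2 = 0.8796
Iter 12: z = -0.0649 + 0.0725i, |z|^2 = 0.0095
Iter 13: z = -0.9350 + -0.0724i, |z|^2 = 0.8795
Iter 14: z = -0.0649 + 0.0724i, |z|^2 = 0.0095
Did not escape in 15 iterations → in set

Answer: yes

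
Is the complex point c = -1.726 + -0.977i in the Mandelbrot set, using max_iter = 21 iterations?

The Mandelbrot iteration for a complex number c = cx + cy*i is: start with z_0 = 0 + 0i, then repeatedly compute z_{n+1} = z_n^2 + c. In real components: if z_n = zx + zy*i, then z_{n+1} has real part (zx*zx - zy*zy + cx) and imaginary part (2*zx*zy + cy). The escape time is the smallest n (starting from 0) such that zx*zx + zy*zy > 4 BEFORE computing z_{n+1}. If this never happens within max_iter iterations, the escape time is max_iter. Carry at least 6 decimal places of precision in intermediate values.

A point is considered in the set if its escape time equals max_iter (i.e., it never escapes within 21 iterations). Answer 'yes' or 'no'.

z_0 = 0 + 0i, c = -1.7260 + -0.9770i
Iter 1: z = -1.7260 + -0.9770i, |z|^2 = 3.9336
Iter 2: z = 0.2985 + 2.3956i, |z|^2 = 5.8280
Escaped at iteration 2

Answer: no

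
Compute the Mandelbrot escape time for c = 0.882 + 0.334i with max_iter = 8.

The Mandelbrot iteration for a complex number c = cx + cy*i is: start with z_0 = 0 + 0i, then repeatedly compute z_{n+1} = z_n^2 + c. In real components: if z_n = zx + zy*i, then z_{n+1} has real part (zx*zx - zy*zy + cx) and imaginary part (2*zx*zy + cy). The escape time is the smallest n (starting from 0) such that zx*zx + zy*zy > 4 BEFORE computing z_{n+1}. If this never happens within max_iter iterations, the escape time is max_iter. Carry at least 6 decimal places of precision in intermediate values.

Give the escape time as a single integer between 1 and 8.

Answer: 3

Derivation:
z_0 = 0 + 0i, c = 0.8820 + 0.3340i
Iter 1: z = 0.8820 + 0.3340i, |z|^2 = 0.8895
Iter 2: z = 1.5484 + 0.9232i, |z|^2 = 3.2497
Iter 3: z = 2.4272 + 3.1928i, |z|^2 = 16.0854
Escaped at iteration 3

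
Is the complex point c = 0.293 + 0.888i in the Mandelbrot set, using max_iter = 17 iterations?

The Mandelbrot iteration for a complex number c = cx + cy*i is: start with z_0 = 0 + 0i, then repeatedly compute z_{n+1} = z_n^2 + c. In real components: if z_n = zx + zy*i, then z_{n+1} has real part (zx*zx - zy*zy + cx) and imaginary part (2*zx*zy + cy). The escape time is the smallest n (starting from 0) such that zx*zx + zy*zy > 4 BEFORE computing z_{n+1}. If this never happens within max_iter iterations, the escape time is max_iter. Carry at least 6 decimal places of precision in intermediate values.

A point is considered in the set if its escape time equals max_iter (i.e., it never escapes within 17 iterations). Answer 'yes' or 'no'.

z_0 = 0 + 0i, c = 0.2930 + 0.8880i
Iter 1: z = 0.2930 + 0.8880i, |z|^2 = 0.8744
Iter 2: z = -0.4097 + 1.4084i, |z|^2 = 2.1514
Iter 3: z = -1.5227 + -0.2660i, |z|^2 = 2.3892
Iter 4: z = 2.5407 + 1.6981i, |z|^2 = 9.3386
Escaped at iteration 4

Answer: no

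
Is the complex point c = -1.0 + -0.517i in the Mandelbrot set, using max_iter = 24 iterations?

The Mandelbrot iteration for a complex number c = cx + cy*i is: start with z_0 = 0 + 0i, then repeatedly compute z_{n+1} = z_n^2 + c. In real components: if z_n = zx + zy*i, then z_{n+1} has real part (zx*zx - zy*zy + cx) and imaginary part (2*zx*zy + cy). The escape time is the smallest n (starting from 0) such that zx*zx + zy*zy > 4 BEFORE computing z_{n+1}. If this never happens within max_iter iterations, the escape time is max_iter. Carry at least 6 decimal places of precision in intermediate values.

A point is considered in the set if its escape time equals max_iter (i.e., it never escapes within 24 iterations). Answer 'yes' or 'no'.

Answer: no

Derivation:
z_0 = 0 + 0i, c = -1.0000 + -0.5170i
Iter 1: z = -1.0000 + -0.5170i, |z|^2 = 1.2673
Iter 2: z = -0.2673 + 0.5170i, |z|^2 = 0.3387
Iter 3: z = -1.1958 + -0.7934i, |z|^2 = 2.0595
Iter 4: z = -0.1994 + 1.3805i, |z|^2 = 1.9456
Iter 5: z = -2.8661 + -1.0675i, |z|^2 = 9.3539
Escaped at iteration 5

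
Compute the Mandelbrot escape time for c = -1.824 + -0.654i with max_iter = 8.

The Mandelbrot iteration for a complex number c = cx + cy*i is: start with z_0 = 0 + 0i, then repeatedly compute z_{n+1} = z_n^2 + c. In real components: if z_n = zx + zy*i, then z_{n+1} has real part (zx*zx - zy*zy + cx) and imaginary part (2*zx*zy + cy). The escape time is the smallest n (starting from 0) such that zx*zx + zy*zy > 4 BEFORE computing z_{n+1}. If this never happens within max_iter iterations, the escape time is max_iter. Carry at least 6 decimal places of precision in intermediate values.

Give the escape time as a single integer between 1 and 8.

z_0 = 0 + 0i, c = -1.8240 + -0.6540i
Iter 1: z = -1.8240 + -0.6540i, |z|^2 = 3.7547
Iter 2: z = 1.0753 + 1.7318i, |z|^2 = 4.1553
Escaped at iteration 2

Answer: 2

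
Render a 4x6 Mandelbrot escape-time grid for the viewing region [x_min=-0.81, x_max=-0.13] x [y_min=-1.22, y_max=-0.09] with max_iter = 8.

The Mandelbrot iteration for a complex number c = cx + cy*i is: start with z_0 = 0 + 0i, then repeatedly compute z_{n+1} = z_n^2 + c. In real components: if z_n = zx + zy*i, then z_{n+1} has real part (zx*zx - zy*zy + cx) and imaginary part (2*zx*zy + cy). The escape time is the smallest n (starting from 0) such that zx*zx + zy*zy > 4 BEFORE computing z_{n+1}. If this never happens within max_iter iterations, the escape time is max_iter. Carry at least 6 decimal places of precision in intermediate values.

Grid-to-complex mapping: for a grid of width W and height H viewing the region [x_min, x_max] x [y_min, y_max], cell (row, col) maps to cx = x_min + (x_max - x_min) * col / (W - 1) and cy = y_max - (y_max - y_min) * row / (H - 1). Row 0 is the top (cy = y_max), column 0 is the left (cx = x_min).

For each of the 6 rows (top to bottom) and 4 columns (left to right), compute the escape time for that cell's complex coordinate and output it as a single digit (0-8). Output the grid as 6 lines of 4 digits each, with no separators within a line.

Answer: 8888
8888
6888
4578
3458
3333

Derivation:
(row=0, col=0): c = -0.8100 + -0.0900i → escape time 8
(row=0, col=1): c = -0.5833 + -0.0900i → escape time 8
(row=0, col=2): c = -0.3567 + -0.0900i → escape time 8
(row=0, col=3): c = -0.1300 + -0.0900i → escape time 8
(row=1, col=0): c = -0.8100 + -0.3160i → escape time 8
(row=1, col=1): c = -0.5833 + -0.3160i → escape time 8
(row=1, col=2): c = -0.3567 + -0.3160i → escape time 8
(row=1, col=3): c = -0.1300 + -0.3160i → escape time 8
(row=2, col=0): c = -0.8100 + -0.5420i → escape time 6
(row=2, col=1): c = -0.5833 + -0.5420i → escape time 8
(row=2, col=2): c = -0.3567 + -0.5420i → escape time 8
(row=2, col=3): c = -0.1300 + -0.5420i → escape time 8
(row=3, col=0): c = -0.8100 + -0.7680i → escape time 4
(row=3, col=1): c = -0.5833 + -0.7680i → escape time 5
(row=3, col=2): c = -0.3567 + -0.7680i → escape time 7
(row=3, col=3): c = -0.1300 + -0.7680i → escape time 8
(row=4, col=0): c = -0.8100 + -0.9940i → escape time 3
(row=4, col=1): c = -0.5833 + -0.9940i → escape time 4
(row=4, col=2): c = -0.3567 + -0.9940i → escape time 5
(row=4, col=3): c = -0.1300 + -0.9940i → escape time 8
(row=5, col=0): c = -0.8100 + -1.2200i → escape time 3
(row=5, col=1): c = -0.5833 + -1.2200i → escape time 3
(row=5, col=2): c = -0.3567 + -1.2200i → escape time 3
(row=5, col=3): c = -0.1300 + -1.2200i → escape time 3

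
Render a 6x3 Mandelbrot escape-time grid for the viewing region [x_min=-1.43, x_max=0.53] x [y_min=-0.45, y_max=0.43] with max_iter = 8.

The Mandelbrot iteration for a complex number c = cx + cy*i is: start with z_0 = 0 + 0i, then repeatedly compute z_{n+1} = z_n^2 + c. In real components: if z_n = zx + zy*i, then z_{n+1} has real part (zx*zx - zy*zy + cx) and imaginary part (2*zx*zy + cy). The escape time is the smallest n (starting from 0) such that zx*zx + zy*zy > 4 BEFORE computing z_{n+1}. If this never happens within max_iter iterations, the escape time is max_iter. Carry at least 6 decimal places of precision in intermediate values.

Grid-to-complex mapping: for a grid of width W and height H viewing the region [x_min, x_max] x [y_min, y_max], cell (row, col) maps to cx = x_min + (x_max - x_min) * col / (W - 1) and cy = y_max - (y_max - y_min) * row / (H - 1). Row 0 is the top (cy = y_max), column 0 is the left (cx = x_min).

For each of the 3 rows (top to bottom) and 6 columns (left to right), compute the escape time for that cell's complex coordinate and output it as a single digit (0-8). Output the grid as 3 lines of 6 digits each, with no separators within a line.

Answer: 468884
888885
458884

Derivation:
(row=0, col=0): c = -1.4300 + 0.4300i → escape time 4
(row=0, col=1): c = -1.0380 + 0.4300i → escape time 6
(row=0, col=2): c = -0.6460 + 0.4300i → escape time 8
(row=0, col=3): c = -0.2540 + 0.4300i → escape time 8
(row=0, col=4): c = 0.1380 + 0.4300i → escape time 8
(row=0, col=5): c = 0.5300 + 0.4300i → escape time 4
(row=1, col=0): c = -1.4300 + -0.0100i → escape time 8
(row=1, col=1): c = -1.0380 + -0.0100i → escape time 8
(row=1, col=2): c = -0.6460 + -0.0100i → escape time 8
(row=1, col=3): c = -0.2540 + -0.0100i → escape time 8
(row=1, col=4): c = 0.1380 + -0.0100i → escape time 8
(row=1, col=5): c = 0.5300 + -0.0100i → escape time 5
(row=2, col=0): c = -1.4300 + -0.4500i → escape time 4
(row=2, col=1): c = -1.0380 + -0.4500i → escape time 5
(row=2, col=2): c = -0.6460 + -0.4500i → escape time 8
(row=2, col=3): c = -0.2540 + -0.4500i → escape time 8
(row=2, col=4): c = 0.1380 + -0.4500i → escape time 8
(row=2, col=5): c = 0.5300 + -0.4500i → escape time 4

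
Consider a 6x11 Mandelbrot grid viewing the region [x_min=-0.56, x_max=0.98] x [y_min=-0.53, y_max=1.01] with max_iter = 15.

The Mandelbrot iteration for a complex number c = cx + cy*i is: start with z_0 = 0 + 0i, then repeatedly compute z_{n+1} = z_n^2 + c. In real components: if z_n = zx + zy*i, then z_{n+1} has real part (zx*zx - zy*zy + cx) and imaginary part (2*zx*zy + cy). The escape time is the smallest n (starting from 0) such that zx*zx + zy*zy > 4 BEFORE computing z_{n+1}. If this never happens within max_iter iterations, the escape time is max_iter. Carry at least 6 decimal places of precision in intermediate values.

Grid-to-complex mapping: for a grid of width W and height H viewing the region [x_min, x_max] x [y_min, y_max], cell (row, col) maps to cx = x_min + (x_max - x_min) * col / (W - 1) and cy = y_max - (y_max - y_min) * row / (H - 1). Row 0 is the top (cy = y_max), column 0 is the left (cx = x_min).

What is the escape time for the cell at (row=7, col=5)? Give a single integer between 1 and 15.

z_0 = 0 + 0i, c = 0.9800 + -0.0680i
Iter 1: z = 0.9800 + -0.0680i, |z|^2 = 0.9650
Iter 2: z = 1.9358 + -0.2013i, |z|^2 = 3.7877
Iter 3: z = 4.6867 + -0.8473i, |z|^2 = 22.6832
Escaped at iteration 3

Answer: 3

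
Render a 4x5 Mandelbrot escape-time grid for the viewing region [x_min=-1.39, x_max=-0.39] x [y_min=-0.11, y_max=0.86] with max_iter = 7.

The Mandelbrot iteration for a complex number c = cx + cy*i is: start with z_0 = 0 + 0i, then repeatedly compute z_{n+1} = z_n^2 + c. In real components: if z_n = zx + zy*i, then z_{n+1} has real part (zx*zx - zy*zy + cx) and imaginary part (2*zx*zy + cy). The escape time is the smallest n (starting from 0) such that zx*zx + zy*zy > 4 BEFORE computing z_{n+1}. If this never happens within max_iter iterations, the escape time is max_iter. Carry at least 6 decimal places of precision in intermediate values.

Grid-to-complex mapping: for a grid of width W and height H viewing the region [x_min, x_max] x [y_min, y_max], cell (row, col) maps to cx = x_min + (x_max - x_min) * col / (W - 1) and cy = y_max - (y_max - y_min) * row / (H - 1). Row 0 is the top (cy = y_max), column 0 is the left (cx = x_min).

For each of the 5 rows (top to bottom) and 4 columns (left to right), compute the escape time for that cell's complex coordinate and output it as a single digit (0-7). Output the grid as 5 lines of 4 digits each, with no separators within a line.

Answer: 3345
3467
5777
7777
7777

Derivation:
(row=0, col=0): c = -1.3900 + 0.8600i → escape time 3
(row=0, col=1): c = -1.0567 + 0.8600i → escape time 3
(row=0, col=2): c = -0.7233 + 0.8600i → escape time 4
(row=0, col=3): c = -0.3900 + 0.8600i → escape time 5
(row=1, col=0): c = -1.3900 + 0.6175i → escape time 3
(row=1, col=1): c = -1.0567 + 0.6175i → escape time 4
(row=1, col=2): c = -0.7233 + 0.6175i → escape time 6
(row=1, col=3): c = -0.3900 + 0.6175i → escape time 7
(row=2, col=0): c = -1.3900 + 0.3750i → escape time 5
(row=2, col=1): c = -1.0567 + 0.3750i → escape time 7
(row=2, col=2): c = -0.7233 + 0.3750i → escape time 7
(row=2, col=3): c = -0.3900 + 0.3750i → escape time 7
(row=3, col=0): c = -1.3900 + 0.1325i → escape time 7
(row=3, col=1): c = -1.0567 + 0.1325i → escape time 7
(row=3, col=2): c = -0.7233 + 0.1325i → escape time 7
(row=3, col=3): c = -0.3900 + 0.1325i → escape time 7
(row=4, col=0): c = -1.3900 + -0.1100i → escape time 7
(row=4, col=1): c = -1.0567 + -0.1100i → escape time 7
(row=4, col=2): c = -0.7233 + -0.1100i → escape time 7
(row=4, col=3): c = -0.3900 + -0.1100i → escape time 7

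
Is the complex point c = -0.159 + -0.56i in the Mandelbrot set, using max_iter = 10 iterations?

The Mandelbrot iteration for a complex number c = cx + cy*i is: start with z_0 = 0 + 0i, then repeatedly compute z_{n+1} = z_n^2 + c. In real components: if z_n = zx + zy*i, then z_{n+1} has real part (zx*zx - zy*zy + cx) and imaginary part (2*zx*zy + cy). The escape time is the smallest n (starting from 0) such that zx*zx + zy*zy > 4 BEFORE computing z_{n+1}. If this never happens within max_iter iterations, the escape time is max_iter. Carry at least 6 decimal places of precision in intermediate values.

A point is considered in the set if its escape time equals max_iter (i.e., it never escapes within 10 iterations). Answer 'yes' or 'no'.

z_0 = 0 + 0i, c = -0.1590 + -0.5600i
Iter 1: z = -0.1590 + -0.5600i, |z|^2 = 0.3389
Iter 2: z = -0.4473 + -0.3819i, |z|^2 = 0.3460
Iter 3: z = -0.1048 + -0.2183i, |z|^2 = 0.0586
Iter 4: z = -0.1957 + -0.5143i, |z|^2 = 0.3028
Iter 5: z = -0.3852 + -0.3587i, |z|^2 = 0.2770
Iter 6: z = -0.1393 + -0.2837i, |z|^2 = 0.0999
Iter 7: z = -0.2200 + -0.4810i, |z|^2 = 0.2797
Iter 8: z = -0.3419 + -0.3483i, |z|^2 = 0.2382
Iter 9: z = -0.1634 + -0.3218i, |z|^2 = 0.1303
Did not escape in 10 iterations → in set

Answer: yes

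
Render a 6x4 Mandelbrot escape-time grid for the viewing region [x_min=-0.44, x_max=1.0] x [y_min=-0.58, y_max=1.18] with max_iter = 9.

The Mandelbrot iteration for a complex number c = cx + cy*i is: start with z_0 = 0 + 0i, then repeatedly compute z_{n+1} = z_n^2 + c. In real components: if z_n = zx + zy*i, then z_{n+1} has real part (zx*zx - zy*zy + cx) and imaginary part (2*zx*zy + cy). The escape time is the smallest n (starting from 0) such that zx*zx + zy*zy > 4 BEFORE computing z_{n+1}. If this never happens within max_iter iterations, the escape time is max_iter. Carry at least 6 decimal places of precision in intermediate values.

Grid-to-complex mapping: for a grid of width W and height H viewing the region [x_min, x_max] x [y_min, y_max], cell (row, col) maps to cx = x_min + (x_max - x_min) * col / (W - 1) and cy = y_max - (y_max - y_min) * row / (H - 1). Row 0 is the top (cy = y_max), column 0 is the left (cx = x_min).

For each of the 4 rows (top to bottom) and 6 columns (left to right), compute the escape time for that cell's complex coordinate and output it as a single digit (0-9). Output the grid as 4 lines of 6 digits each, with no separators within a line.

(row=0, col=0): c = -0.4400 + 1.1800i → escape time 3
(row=0, col=1): c = -0.1520 + 1.1800i → escape time 4
(row=0, col=2): c = 0.1360 + 1.1800i → escape time 3
(row=0, col=3): c = 0.4240 + 1.1800i → escape time 2
(row=0, col=4): c = 0.7120 + 1.1800i → escape time 2
(row=0, col=5): c = 1.0000 + 1.1800i → escape time 2
(row=1, col=0): c = -0.4400 + 0.5933i → escape time 9
(row=1, col=1): c = -0.1520 + 0.5933i → escape time 9
(row=1, col=2): c = 0.1360 + 0.5933i → escape time 9
(row=1, col=3): c = 0.4240 + 0.5933i → escape time 7
(row=1, col=4): c = 0.7120 + 0.5933i → escape time 3
(row=1, col=5): c = 1.0000 + 0.5933i → escape time 2
(row=2, col=0): c = -0.4400 + 0.0067i → escape time 9
(row=2, col=1): c = -0.1520 + 0.0067i → escape time 9
(row=2, col=2): c = 0.1360 + 0.0067i → escape time 9
(row=2, col=3): c = 0.4240 + 0.0067i → escape time 6
(row=2, col=4): c = 0.7120 + 0.0067i → escape time 3
(row=2, col=5): c = 1.0000 + 0.0067i → escape time 2
(row=3, col=0): c = -0.4400 + -0.5800i → escape time 9
(row=3, col=1): c = -0.1520 + -0.5800i → escape time 9
(row=3, col=2): c = 0.1360 + -0.5800i → escape time 9
(row=3, col=3): c = 0.4240 + -0.5800i → escape time 7
(row=3, col=4): c = 0.7120 + -0.5800i → escape time 3
(row=3, col=5): c = 1.0000 + -0.5800i → escape time 2

Answer: 343222
999732
999632
999732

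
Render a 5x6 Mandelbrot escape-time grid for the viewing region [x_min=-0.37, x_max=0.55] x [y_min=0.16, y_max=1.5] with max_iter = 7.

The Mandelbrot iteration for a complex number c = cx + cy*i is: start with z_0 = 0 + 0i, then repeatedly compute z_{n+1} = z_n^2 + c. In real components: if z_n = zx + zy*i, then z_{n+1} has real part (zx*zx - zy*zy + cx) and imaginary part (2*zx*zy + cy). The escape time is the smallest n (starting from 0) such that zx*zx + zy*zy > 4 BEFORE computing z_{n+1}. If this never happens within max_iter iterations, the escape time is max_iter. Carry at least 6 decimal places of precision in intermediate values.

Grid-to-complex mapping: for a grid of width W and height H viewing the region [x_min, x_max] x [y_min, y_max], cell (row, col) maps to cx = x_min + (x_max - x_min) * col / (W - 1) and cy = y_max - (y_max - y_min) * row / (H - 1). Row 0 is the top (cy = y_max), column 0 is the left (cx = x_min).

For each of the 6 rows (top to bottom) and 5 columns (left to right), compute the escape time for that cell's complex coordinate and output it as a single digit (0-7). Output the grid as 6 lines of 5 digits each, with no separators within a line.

(row=0, col=0): c = -0.3700 + 1.5000i → escape time 2
(row=0, col=1): c = -0.1400 + 1.5000i → escape time 2
(row=0, col=2): c = 0.0900 + 1.5000i → escape time 2
(row=0, col=3): c = 0.3200 + 1.5000i → escape time 2
(row=0, col=4): c = 0.5500 + 1.5000i → escape time 2
(row=1, col=0): c = -0.3700 + 1.2320i → escape time 3
(row=1, col=1): c = -0.1400 + 1.2320i → escape time 3
(row=1, col=2): c = 0.0900 + 1.2320i → escape time 2
(row=1, col=3): c = 0.3200 + 1.2320i → escape time 2
(row=1, col=4): c = 0.5500 + 1.2320i → escape time 2
(row=2, col=0): c = -0.3700 + 0.9640i → escape time 5
(row=2, col=1): c = -0.1400 + 0.9640i → escape time 7
(row=2, col=2): c = 0.0900 + 0.9640i → escape time 5
(row=2, col=3): c = 0.3200 + 0.9640i → escape time 3
(row=2, col=4): c = 0.5500 + 0.9640i → escape time 2
(row=3, col=0): c = -0.3700 + 0.6960i → escape time 7
(row=3, col=1): c = -0.1400 + 0.6960i → escape time 7
(row=3, col=2): c = 0.0900 + 0.6960i → escape time 7
(row=3, col=3): c = 0.3200 + 0.6960i → escape time 7
(row=3, col=4): c = 0.5500 + 0.6960i → escape time 3
(row=4, col=0): c = -0.3700 + 0.4280i → escape time 7
(row=4, col=1): c = -0.1400 + 0.4280i → escape time 7
(row=4, col=2): c = 0.0900 + 0.4280i → escape time 7
(row=4, col=3): c = 0.3200 + 0.4280i → escape time 7
(row=4, col=4): c = 0.5500 + 0.4280i → escape time 4
(row=5, col=0): c = -0.3700 + 0.1600i → escape time 7
(row=5, col=1): c = -0.1400 + 0.1600i → escape time 7
(row=5, col=2): c = 0.0900 + 0.1600i → escape time 7
(row=5, col=3): c = 0.3200 + 0.1600i → escape time 7
(row=5, col=4): c = 0.5500 + 0.1600i → escape time 4

Answer: 22222
33222
57532
77773
77774
77774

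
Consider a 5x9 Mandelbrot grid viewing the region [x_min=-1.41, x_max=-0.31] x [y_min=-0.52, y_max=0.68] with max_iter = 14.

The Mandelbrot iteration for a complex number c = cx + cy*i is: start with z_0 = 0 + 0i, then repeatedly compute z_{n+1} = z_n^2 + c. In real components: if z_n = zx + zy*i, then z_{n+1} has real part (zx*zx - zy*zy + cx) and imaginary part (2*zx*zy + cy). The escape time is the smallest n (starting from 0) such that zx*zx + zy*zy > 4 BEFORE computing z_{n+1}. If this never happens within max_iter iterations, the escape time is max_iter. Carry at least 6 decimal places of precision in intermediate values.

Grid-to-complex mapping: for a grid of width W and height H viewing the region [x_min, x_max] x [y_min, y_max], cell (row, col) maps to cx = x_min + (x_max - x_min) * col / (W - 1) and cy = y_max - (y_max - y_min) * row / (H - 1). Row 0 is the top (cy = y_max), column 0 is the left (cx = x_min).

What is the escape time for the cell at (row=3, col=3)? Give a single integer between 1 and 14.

Answer: 14

Derivation:
z_0 = 0 + 0i, c = -0.5850 + 0.2300i
Iter 1: z = -0.5850 + 0.2300i, |z|^2 = 0.3951
Iter 2: z = -0.2957 + -0.0391i, |z|^2 = 0.0890
Iter 3: z = -0.4991 + 0.2531i, |z|^2 = 0.3132
Iter 4: z = -0.4000 + -0.0227i, |z|^2 = 0.1605
Iter 5: z = -0.4255 + 0.2481i, |z|^2 = 0.2427
Iter 6: z = -0.4655 + 0.0188i, |z|^2 = 0.2170
Iter 7: z = -0.3687 + 0.2125i, |z|^2 = 0.1811
Iter 8: z = -0.4942 + 0.0733i, |z|^2 = 0.2496
Iter 9: z = -0.3461 + 0.1575i, |z|^2 = 0.1446
Iter 10: z = -0.4900 + 0.1210i, |z|^2 = 0.2547
Iter 11: z = -0.3595 + 0.1115i, |z|^2 = 0.1417
Iter 12: z = -0.4682 + 0.1499i, |z|^2 = 0.2416
Iter 13: z = -0.3883 + 0.0897i, |z|^2 = 0.1588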